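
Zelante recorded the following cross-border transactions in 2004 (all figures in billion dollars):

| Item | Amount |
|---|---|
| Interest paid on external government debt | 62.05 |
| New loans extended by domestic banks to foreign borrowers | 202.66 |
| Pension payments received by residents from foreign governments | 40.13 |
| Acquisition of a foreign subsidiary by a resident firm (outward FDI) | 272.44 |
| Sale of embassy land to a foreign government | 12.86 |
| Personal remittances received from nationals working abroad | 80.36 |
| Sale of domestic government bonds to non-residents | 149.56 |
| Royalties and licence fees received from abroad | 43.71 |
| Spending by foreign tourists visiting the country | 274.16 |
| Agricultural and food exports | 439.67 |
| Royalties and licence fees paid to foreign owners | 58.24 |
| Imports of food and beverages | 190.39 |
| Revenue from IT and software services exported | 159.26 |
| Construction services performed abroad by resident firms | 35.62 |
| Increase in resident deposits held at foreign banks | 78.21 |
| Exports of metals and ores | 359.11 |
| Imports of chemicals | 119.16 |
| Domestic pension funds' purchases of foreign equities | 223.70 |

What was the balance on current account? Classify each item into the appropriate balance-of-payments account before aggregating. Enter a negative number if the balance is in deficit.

1002.18

Goods: -119.16 + 359.11 - 190.39 + 439.67 = 489.23
Services: 159.26 + 43.71 - 58.24 + 35.62 + 274.16 = 454.51
Primary income: -62.05
Secondary income: 40.13 + 80.36 = 120.49
Current account = 489.23 + 454.51 + (-62.05) + 120.49 = 1002.18
(Excluded from the current account — financial account: new loans extended by domestic banks to foreign borrowers 202.66, acquisition of a foreign subsidiary by a resident firm (outward FDI) 272.44, sale of domestic government bonds to non-residents 149.56, increase in resident deposits held at foreign banks 78.21, domestic pension funds' purchases of foreign equities 223.70; capital account: sale of embassy land to a foreign government 12.86.)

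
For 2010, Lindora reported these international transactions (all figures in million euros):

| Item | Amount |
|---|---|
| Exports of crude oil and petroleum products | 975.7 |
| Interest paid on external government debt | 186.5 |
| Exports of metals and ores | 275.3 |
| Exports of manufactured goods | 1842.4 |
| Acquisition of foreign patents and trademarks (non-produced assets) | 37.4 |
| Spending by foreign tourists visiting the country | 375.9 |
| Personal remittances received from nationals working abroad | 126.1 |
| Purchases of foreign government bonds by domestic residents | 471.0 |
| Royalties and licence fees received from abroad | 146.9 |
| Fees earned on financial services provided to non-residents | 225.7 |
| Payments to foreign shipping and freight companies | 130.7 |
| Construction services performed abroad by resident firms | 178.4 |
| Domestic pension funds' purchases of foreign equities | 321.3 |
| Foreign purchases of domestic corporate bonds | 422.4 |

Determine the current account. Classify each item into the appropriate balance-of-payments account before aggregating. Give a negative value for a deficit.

3829.2

Goods: 275.3 + 975.7 + 1842.4 = 3093.4
Services: -130.7 + 225.7 + 375.9 + 146.9 + 178.4 = 796.2
Primary income: -186.5
Secondary income: 126.1
Current account = 3093.4 + 796.2 + (-186.5) + 126.1 = 3829.2
(Excluded from the current account — capital account: acquisition of foreign patents and trademarks (non-produced assets) 37.4; financial account: purchases of foreign government bonds by domestic residents 471.0, domestic pension funds' purchases of foreign equities 321.3, foreign purchases of domestic corporate bonds 422.4.)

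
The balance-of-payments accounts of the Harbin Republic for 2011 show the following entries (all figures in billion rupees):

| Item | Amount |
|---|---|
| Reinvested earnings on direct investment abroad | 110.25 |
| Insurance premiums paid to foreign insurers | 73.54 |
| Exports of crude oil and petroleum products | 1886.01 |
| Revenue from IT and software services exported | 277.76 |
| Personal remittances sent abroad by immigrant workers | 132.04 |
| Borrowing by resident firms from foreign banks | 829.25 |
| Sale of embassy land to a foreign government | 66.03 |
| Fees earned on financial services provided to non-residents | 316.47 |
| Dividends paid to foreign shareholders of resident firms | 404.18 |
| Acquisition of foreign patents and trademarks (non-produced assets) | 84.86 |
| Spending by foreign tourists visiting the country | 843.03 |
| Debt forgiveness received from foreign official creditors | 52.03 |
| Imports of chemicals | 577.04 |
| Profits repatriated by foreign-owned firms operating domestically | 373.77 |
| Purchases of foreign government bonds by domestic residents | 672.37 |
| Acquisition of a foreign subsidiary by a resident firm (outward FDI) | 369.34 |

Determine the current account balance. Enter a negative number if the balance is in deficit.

1872.95

Goods: -577.04 + 1886.01 = 1308.97
Services: 843.03 - 73.54 + 277.76 + 316.47 = 1363.72
Primary income: -404.18 - 373.77 + 110.25 = -667.70
Secondary income: -132.04
Current account = 1308.97 + 1363.72 + (-667.70) + (-132.04) = 1872.95
(Excluded from the current account — financial account: borrowing by resident firms from foreign banks 829.25, purchases of foreign government bonds by domestic residents 672.37, acquisition of a foreign subsidiary by a resident firm (outward FDI) 369.34; capital account: sale of embassy land to a foreign government 66.03, acquisition of foreign patents and trademarks (non-produced assets) 84.86, debt forgiveness received from foreign official creditors 52.03.)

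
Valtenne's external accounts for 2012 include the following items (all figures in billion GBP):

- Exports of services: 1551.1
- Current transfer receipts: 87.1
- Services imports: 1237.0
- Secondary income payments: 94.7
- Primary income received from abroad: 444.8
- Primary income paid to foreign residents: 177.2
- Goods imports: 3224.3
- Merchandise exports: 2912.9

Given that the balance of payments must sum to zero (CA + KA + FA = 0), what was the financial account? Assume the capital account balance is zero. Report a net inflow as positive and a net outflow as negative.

-262.7

Goods balance = 2912.9 - 3224.3 = -311.4
Services balance = 1551.1 - 1237.0 = 314.1
Trade balance (goods + services) = -311.4 + 314.1 = 2.7
Net primary income = 444.8 - 177.2 = 267.6
Net secondary income = 87.1 - 94.7 = -7.6
Current account = 2.7 + 267.6 + (-7.6) = 262.7
Financial account = -(262.7) = -262.7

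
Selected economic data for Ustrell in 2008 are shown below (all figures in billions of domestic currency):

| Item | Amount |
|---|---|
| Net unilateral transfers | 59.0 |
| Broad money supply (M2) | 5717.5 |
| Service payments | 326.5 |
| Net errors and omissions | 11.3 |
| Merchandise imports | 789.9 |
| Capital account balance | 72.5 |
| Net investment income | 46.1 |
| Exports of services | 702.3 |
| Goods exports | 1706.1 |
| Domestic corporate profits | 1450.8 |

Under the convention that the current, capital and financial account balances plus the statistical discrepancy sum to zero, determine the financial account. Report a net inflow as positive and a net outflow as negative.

Goods balance = 1706.1 - 789.9 = 916.2
Services balance = 702.3 - 326.5 = 375.8
Trade balance (goods + services) = 916.2 + 375.8 = 1292.0
Net primary income = 46.1
Net secondary income = 59.0
Current account = 1292.0 + 46.1 + 59.0 = 1397.1
Financial account = -(1397.1 + 72.5 + 11.3) = -1480.9

-1480.9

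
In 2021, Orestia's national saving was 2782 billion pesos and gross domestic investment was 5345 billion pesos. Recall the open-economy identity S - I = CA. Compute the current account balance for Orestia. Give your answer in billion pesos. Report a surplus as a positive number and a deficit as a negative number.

CA = S - I = 2782 - 5345 = -2563

-2563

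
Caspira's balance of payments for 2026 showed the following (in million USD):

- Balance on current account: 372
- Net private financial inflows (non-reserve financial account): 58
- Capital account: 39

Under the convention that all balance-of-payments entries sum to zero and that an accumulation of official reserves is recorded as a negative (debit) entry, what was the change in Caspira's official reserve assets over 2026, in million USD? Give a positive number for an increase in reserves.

469

Official reserve transactions balance = -(372 + 39 + 58) = -469
An accumulation of reserves is recorded as a debit (negative entry), so the change in the stock of reserves is the negative of that balance.
Change in official reserves = -(-469) = 469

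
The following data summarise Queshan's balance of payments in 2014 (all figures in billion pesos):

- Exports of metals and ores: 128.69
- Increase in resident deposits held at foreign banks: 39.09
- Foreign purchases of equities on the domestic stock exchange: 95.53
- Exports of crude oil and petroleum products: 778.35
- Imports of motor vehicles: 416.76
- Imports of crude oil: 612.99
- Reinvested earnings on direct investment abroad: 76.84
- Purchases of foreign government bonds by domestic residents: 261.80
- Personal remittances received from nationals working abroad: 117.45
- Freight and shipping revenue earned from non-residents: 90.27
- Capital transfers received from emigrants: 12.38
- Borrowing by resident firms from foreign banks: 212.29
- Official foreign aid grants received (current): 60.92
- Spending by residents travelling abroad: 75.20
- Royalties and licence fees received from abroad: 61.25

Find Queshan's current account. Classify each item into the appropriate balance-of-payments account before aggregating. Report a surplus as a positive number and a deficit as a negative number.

208.82

Goods: 778.35 + 128.69 - 612.99 - 416.76 = -122.71
Services: 61.25 + 90.27 - 75.20 = 76.32
Primary income: 76.84
Secondary income: 117.45 + 60.92 = 178.37
Current account = (-122.71) + 76.32 + 76.84 + 178.37 = 208.82
(Excluded from the current account — financial account: increase in resident deposits held at foreign banks 39.09, foreign purchases of equities on the domestic stock exchange 95.53, purchases of foreign government bonds by domestic residents 261.80, borrowing by resident firms from foreign banks 212.29; capital account: capital transfers received from emigrants 12.38.)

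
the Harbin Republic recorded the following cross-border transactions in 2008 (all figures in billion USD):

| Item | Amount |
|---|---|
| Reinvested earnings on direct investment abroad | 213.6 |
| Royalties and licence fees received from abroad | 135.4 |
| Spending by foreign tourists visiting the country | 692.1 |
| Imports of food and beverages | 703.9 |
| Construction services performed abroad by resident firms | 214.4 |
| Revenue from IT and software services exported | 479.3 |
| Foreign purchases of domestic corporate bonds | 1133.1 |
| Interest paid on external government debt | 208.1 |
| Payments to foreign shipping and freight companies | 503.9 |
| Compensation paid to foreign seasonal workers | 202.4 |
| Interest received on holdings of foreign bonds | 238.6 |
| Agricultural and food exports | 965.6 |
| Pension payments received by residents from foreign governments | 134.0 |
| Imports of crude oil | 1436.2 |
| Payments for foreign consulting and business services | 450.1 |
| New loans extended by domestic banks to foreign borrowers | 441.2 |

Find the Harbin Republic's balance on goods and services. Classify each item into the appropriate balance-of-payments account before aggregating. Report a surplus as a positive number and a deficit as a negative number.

-607.3

Goods: -703.9 + 965.6 - 1436.2 = -1174.5
Services: 692.1 + 214.4 + 135.4 + 479.3 - 450.1 - 503.9 = 567.2
Trade balance = -1174.5 + 567.2 = -607.3
(Excluded from the trade balance — primary income: reinvested earnings on direct investment abroad 213.6, interest paid on external government debt 208.1, compensation paid to foreign seasonal workers 202.4, interest received on holdings of foreign bonds 238.6; financial account: foreign purchases of domestic corporate bonds 1133.1, new loans extended by domestic banks to foreign borrowers 441.2; secondary income: pension payments received by residents from foreign governments 134.0.)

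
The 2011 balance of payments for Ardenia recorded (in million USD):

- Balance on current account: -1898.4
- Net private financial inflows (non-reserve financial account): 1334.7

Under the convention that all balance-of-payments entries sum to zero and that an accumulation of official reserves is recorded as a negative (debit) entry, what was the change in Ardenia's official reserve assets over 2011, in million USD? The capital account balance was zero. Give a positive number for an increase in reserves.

-563.7

Official reserve transactions balance = -((-1898.4) + 1334.7) = 563.7
An accumulation of reserves is recorded as a debit (negative entry), so the change in the stock of reserves is the negative of that balance.
Change in official reserves = -(563.7) = -563.7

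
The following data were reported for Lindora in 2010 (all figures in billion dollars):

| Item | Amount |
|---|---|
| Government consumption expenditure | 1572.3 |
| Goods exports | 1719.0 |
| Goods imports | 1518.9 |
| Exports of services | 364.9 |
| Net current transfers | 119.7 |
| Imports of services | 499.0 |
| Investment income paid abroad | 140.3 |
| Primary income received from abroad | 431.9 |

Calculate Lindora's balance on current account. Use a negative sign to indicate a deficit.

Goods balance = 1719.0 - 1518.9 = 200.1
Services balance = 364.9 - 499.0 = -134.1
Trade balance (goods + services) = 200.1 + (-134.1) = 66.0
Net primary income = 431.9 - 140.3 = 291.6
Net secondary income = 119.7
Current account = 66.0 + 291.6 + 119.7 = 477.3

477.3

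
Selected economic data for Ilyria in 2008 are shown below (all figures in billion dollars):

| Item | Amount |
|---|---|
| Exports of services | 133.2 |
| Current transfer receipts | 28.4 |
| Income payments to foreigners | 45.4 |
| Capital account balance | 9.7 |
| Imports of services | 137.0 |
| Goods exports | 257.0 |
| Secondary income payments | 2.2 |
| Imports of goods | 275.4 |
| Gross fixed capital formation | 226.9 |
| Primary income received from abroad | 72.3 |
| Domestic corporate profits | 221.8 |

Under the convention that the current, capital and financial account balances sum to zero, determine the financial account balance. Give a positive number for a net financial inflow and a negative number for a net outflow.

-40.6

Goods balance = 257.0 - 275.4 = -18.4
Services balance = 133.2 - 137.0 = -3.8
Trade balance (goods + services) = -18.4 + (-3.8) = -22.2
Net primary income = 72.3 - 45.4 = 26.9
Net secondary income = 28.4 - 2.2 = 26.2
Current account = -22.2 + 26.9 + 26.2 = 30.9
Financial account = -(30.9 + 9.7) = -40.6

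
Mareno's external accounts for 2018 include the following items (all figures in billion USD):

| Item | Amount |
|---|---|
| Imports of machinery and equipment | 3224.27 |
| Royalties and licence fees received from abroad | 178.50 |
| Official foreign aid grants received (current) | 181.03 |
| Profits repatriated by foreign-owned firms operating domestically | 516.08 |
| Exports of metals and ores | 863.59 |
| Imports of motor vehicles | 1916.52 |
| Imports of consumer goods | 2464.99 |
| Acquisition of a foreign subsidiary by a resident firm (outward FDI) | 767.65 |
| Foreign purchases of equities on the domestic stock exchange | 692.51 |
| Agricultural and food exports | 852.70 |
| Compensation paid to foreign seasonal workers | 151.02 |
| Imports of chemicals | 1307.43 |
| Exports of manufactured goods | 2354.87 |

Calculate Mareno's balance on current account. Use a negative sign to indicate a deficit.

-5149.62

Goods: 852.70 + 2354.87 - 1916.52 - 1307.43 - 3224.27 - 2464.99 + 863.59 = -4842.05
Services: 178.50
Primary income: -516.08 - 151.02 = -667.10
Secondary income: 181.03
Current account = (-4842.05) + 178.50 + (-667.10) + 181.03 = -5149.62
(Excluded from the current account — financial account: acquisition of a foreign subsidiary by a resident firm (outward FDI) 767.65, foreign purchases of equities on the domestic stock exchange 692.51.)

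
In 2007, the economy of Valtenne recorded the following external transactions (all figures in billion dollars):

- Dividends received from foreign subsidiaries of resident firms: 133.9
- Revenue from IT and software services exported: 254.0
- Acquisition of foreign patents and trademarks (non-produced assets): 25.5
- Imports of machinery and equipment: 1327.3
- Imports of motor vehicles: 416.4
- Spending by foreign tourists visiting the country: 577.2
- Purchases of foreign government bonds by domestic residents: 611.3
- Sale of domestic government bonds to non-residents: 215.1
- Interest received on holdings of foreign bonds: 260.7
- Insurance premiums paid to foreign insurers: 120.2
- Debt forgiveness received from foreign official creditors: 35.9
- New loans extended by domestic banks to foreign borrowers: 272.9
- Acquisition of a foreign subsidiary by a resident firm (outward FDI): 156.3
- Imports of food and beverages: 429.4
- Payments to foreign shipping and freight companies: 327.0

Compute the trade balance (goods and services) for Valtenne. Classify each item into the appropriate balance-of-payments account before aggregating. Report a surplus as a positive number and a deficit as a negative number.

-1789.1

Goods: -429.4 - 416.4 - 1327.3 = -2173.1
Services: -327.0 + 577.2 + 254.0 - 120.2 = 384.0
Trade balance = -2173.1 + 384.0 = -1789.1
(Excluded from the trade balance — primary income: dividends received from foreign subsidiaries of resident firms 133.9, interest received on holdings of foreign bonds 260.7; capital account: acquisition of foreign patents and trademarks (non-produced assets) 25.5, debt forgiveness received from foreign official creditors 35.9; financial account: purchases of foreign government bonds by domestic residents 611.3, sale of domestic government bonds to non-residents 215.1, new loans extended by domestic banks to foreign borrowers 272.9, acquisition of a foreign subsidiary by a resident firm (outward FDI) 156.3.)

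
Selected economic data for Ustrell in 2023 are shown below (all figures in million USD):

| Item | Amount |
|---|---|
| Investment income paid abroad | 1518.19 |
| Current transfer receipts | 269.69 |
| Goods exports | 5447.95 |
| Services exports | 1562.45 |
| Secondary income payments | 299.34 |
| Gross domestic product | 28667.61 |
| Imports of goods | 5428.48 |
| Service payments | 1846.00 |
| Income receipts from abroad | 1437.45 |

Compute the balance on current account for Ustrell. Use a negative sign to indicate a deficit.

Goods balance = 5447.95 - 5428.48 = 19.47
Services balance = 1562.45 - 1846.00 = -283.55
Trade balance (goods + services) = 19.47 + (-283.55) = -264.08
Net primary income = 1437.45 - 1518.19 = -80.74
Net secondary income = 269.69 - 299.34 = -29.65
Current account = -264.08 + (-80.74) + (-29.65) = -374.47

-374.47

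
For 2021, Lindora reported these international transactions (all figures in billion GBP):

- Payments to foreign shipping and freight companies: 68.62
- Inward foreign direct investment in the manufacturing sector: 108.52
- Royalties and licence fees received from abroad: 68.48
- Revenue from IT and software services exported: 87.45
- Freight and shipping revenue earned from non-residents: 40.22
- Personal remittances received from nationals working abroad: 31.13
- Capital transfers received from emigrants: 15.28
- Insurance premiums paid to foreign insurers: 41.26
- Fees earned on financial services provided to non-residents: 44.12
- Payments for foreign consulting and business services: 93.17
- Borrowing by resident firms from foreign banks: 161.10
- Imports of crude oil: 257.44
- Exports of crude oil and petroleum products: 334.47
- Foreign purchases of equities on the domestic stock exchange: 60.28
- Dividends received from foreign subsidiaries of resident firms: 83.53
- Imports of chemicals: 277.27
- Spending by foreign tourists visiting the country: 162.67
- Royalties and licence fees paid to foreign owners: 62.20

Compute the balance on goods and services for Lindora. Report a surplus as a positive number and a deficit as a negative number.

-62.55

Goods: 334.47 - 257.44 - 277.27 = -200.24
Services: -68.62 - 41.26 + 162.67 + 44.12 + 87.45 + 40.22 - 62.20 + 68.48 - 93.17 = 137.69
Trade balance = -200.24 + 137.69 = -62.55
(Excluded from the trade balance — financial account: inward foreign direct investment in the manufacturing sector 108.52, borrowing by resident firms from foreign banks 161.10, foreign purchases of equities on the domestic stock exchange 60.28; secondary income: personal remittances received from nationals working abroad 31.13; capital account: capital transfers received from emigrants 15.28; primary income: dividends received from foreign subsidiaries of resident firms 83.53.)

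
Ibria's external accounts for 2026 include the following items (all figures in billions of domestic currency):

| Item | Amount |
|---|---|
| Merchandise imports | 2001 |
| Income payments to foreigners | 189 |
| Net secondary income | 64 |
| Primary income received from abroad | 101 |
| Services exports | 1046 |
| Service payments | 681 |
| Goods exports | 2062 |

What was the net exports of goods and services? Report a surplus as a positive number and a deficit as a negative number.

426

Goods balance = 2062 - 2001 = 61
Services balance = 1046 - 681 = 365
Trade balance (goods + services) = 61 + 365 = 426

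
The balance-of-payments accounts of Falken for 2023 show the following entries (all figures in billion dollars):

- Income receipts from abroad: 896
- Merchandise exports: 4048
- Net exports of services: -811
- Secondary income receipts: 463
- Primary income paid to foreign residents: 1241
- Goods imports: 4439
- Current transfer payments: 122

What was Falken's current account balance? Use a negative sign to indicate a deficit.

Goods balance = 4048 - 4439 = -391
Services balance = -811
Trade balance (goods + services) = -391 + (-811) = -1202
Net primary income = 896 - 1241 = -345
Net secondary income = 463 - 122 = 341
Current account = -1202 + (-345) + 341 = -1206

-1206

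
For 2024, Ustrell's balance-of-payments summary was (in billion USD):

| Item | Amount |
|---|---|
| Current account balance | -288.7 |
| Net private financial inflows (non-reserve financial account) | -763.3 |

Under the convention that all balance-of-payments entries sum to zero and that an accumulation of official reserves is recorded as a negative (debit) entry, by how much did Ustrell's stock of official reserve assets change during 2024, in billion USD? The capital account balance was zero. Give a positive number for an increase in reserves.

-1052.0

Official reserve transactions balance = -((-288.7) + (-763.3)) = 1052.0
An accumulation of reserves is recorded as a debit (negative entry), so the change in the stock of reserves is the negative of that balance.
Change in official reserves = -(1052.0) = -1052.0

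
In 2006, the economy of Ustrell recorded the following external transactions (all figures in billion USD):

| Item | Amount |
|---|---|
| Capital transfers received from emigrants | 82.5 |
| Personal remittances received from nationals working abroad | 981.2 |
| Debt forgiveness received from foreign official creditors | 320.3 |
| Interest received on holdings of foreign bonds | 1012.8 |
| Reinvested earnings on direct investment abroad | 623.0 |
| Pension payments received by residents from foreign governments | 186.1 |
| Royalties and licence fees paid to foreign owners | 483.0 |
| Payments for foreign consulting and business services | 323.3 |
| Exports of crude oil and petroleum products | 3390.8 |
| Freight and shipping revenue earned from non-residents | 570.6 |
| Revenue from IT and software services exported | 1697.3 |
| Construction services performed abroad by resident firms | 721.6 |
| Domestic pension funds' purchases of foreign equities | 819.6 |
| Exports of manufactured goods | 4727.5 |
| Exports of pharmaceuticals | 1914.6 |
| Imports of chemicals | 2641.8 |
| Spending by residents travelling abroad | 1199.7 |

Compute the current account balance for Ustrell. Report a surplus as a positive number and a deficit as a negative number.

Goods: 3390.8 - 2641.8 + 4727.5 + 1914.6 = 7391.1
Services: -1199.7 - 483.0 - 323.3 + 1697.3 + 721.6 + 570.6 = 983.5
Primary income: 1012.8 + 623.0 = 1635.8
Secondary income: 981.2 + 186.1 = 1167.3
Current account = 7391.1 + 983.5 + 1635.8 + 1167.3 = 11177.7
(Excluded from the current account — capital account: capital transfers received from emigrants 82.5, debt forgiveness received from foreign official creditors 320.3; financial account: domestic pension funds' purchases of foreign equities 819.6.)

11177.7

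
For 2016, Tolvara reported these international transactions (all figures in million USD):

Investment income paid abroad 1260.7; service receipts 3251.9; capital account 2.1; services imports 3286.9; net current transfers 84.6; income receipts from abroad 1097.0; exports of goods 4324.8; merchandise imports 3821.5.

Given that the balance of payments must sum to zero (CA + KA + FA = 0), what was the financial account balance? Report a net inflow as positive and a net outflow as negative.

Goods balance = 4324.8 - 3821.5 = 503.3
Services balance = 3251.9 - 3286.9 = -35.0
Trade balance (goods + services) = 503.3 + (-35.0) = 468.3
Net primary income = 1097.0 - 1260.7 = -163.7
Net secondary income = 84.6
Current account = 468.3 + (-163.7) + 84.6 = 389.2
Financial account = -(389.2 + 2.1) = -391.3

-391.3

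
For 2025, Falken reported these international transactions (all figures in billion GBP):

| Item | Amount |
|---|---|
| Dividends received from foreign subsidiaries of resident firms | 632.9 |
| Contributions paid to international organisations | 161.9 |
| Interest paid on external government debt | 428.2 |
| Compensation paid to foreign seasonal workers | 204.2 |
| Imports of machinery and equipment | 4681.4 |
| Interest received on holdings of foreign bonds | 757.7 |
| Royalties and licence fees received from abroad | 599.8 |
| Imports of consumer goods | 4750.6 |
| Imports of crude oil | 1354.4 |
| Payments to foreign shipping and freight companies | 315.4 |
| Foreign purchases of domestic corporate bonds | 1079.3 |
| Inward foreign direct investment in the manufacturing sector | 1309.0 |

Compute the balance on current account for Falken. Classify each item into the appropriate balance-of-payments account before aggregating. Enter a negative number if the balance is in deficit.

-9905.7

Goods: -4681.4 - 4750.6 - 1354.4 = -10786.4
Services: -315.4 + 599.8 = 284.4
Primary income: -428.2 + 632.9 - 204.2 + 757.7 = 758.2
Secondary income: -161.9
Current account = (-10786.4) + 284.4 + 758.2 + (-161.9) = -9905.7
(Excluded from the current account — financial account: foreign purchases of domestic corporate bonds 1079.3, inward foreign direct investment in the manufacturing sector 1309.0.)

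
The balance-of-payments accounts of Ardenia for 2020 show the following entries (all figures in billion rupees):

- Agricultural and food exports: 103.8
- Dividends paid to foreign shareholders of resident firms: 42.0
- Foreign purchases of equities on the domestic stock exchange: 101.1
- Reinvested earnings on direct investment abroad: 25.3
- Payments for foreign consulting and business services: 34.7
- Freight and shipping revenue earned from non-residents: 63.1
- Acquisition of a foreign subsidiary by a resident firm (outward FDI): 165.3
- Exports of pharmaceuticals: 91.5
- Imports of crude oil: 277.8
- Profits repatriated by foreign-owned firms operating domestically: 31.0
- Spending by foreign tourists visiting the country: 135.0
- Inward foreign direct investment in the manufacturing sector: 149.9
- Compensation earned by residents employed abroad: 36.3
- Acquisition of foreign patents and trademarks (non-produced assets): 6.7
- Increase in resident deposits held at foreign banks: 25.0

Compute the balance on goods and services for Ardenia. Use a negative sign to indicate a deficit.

Goods: 91.5 - 277.8 + 103.8 = -82.5
Services: -34.7 + 63.1 + 135.0 = 163.4
Trade balance = -82.5 + 163.4 = 80.9
(Excluded from the trade balance — primary income: dividends paid to foreign shareholders of resident firms 42.0, reinvested earnings on direct investment abroad 25.3, profits repatriated by foreign-owned firms operating domestically 31.0, compensation earned by residents employed abroad 36.3; financial account: foreign purchases of equities on the domestic stock exchange 101.1, acquisition of a foreign subsidiary by a resident firm (outward FDI) 165.3, inward foreign direct investment in the manufacturing sector 149.9, increase in resident deposits held at foreign banks 25.0; capital account: acquisition of foreign patents and trademarks (non-produced assets) 6.7.)

80.9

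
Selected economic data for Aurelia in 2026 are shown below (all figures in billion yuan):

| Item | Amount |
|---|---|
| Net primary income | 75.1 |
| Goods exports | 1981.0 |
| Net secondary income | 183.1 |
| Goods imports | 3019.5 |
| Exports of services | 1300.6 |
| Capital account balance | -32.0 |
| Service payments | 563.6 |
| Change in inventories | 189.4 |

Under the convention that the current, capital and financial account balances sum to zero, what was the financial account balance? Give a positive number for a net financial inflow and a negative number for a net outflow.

75.3

Goods balance = 1981.0 - 3019.5 = -1038.5
Services balance = 1300.6 - 563.6 = 737.0
Trade balance (goods + services) = -1038.5 + 737.0 = -301.5
Net primary income = 75.1
Net secondary income = 183.1
Current account = -301.5 + 75.1 + 183.1 = -43.3
Financial account = -(-43.3 + (-32.0)) = 75.3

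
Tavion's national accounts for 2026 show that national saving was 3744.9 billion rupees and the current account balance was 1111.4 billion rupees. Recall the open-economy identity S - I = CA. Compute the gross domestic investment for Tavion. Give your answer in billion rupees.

2633.5

I = S - CA = 3744.9 - 1111.4 = 2633.5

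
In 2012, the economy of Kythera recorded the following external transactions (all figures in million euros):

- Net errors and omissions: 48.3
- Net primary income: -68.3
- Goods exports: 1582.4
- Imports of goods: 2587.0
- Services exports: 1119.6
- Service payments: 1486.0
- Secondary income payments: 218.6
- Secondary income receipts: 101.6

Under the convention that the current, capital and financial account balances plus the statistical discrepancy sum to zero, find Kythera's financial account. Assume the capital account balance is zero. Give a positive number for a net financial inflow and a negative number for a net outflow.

1508.0

Goods balance = 1582.4 - 2587.0 = -1004.6
Services balance = 1119.6 - 1486.0 = -366.4
Trade balance (goods + services) = -1004.6 + (-366.4) = -1371.0
Net primary income = -68.3
Net secondary income = 101.6 - 218.6 = -117.0
Current account = -1371.0 + (-68.3) + (-117.0) = -1556.3
Financial account = -(-1556.3 + 48.3) = 1508.0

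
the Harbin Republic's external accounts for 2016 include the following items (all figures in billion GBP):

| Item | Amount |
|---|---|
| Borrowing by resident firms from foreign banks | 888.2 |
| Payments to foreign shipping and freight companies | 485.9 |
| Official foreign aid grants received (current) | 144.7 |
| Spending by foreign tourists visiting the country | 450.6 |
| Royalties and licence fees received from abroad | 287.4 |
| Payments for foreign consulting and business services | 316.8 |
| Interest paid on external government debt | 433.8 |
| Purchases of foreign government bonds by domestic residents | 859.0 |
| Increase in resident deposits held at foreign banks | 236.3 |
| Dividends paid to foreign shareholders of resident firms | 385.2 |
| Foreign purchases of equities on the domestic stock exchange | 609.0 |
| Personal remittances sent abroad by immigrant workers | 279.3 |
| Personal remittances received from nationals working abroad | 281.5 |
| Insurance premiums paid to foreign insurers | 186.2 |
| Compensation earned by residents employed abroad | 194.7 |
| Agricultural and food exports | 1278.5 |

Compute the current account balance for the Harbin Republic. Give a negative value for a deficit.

550.2

Goods: 1278.5
Services: -485.9 - 316.8 + 287.4 + 450.6 - 186.2 = -250.9
Primary income: -385.2 + 194.7 - 433.8 = -624.3
Secondary income: 281.5 - 279.3 + 144.7 = 146.9
Current account = 1278.5 + (-250.9) + (-624.3) + 146.9 = 550.2
(Excluded from the current account — financial account: borrowing by resident firms from foreign banks 888.2, purchases of foreign government bonds by domestic residents 859.0, increase in resident deposits held at foreign banks 236.3, foreign purchases of equities on the domestic stock exchange 609.0.)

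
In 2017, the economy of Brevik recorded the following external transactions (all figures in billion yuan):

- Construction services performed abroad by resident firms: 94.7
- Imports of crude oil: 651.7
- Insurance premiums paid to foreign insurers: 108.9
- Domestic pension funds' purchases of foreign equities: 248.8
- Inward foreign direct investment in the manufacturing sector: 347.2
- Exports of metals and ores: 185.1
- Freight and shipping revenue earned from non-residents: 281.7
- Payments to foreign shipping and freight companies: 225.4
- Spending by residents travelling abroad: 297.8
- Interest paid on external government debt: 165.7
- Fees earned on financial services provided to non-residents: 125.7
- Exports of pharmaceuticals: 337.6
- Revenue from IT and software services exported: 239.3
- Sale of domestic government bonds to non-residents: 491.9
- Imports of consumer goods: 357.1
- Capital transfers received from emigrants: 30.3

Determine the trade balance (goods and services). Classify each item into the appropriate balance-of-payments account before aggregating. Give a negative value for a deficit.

Goods: 337.6 + 185.1 - 357.1 - 651.7 = -486.1
Services: 94.7 - 297.8 + 125.7 - 225.4 + 239.3 - 108.9 + 281.7 = 109.3
Trade balance = -486.1 + 109.3 = -376.8
(Excluded from the trade balance — financial account: domestic pension funds' purchases of foreign equities 248.8, inward foreign direct investment in the manufacturing sector 347.2, sale of domestic government bonds to non-residents 491.9; primary income: interest paid on external government debt 165.7; capital account: capital transfers received from emigrants 30.3.)

-376.8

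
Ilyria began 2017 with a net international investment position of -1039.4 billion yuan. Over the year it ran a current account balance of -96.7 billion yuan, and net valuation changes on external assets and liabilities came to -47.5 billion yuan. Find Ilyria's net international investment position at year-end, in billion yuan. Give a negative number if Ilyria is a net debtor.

Change in NIIP = current account + net valuation change = -96.7 + (-47.5) = -144.2
End-of-year NIIP = -1039.4 + (-144.2) = -1183.6

-1183.6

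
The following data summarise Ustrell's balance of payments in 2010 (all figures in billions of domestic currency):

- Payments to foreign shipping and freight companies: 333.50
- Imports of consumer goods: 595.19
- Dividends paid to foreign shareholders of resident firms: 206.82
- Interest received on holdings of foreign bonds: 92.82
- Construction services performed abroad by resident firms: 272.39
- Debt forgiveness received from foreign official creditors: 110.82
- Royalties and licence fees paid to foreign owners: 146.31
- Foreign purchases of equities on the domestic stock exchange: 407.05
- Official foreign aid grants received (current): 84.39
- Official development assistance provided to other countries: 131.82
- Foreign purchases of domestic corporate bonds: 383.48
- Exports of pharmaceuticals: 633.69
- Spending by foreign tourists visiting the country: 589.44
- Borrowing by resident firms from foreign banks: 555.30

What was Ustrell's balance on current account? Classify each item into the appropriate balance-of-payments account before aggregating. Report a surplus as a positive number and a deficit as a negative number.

259.09

Goods: 633.69 - 595.19 = 38.50
Services: 272.39 - 146.31 + 589.44 - 333.50 = 382.02
Primary income: 92.82 - 206.82 = -114.00
Secondary income: -131.82 + 84.39 = -47.43
Current account = 38.50 + 382.02 + (-114.00) + (-47.43) = 259.09
(Excluded from the current account — capital account: debt forgiveness received from foreign official creditors 110.82; financial account: foreign purchases of equities on the domestic stock exchange 407.05, foreign purchases of domestic corporate bonds 383.48, borrowing by resident firms from foreign banks 555.30.)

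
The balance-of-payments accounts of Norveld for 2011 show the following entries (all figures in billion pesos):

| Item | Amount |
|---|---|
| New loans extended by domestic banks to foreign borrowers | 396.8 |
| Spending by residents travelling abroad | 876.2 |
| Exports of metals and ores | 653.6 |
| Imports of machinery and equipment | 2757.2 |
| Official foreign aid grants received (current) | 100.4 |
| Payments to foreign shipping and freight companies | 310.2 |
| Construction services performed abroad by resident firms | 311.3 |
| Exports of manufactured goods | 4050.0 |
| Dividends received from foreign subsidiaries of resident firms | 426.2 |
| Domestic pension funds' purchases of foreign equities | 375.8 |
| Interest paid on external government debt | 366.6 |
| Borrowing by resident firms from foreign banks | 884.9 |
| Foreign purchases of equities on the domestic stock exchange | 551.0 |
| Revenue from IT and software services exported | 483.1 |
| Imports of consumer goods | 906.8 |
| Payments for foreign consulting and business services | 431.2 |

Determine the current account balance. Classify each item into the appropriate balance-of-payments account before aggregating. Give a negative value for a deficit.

Goods: -906.8 + 4050.0 - 2757.2 + 653.6 = 1039.6
Services: -310.2 + 311.3 + 483.1 - 876.2 - 431.2 = -823.2
Primary income: -366.6 + 426.2 = 59.6
Secondary income: 100.4
Current account = 1039.6 + (-823.2) + 59.6 + 100.4 = 376.4
(Excluded from the current account — financial account: new loans extended by domestic banks to foreign borrowers 396.8, domestic pension funds' purchases of foreign equities 375.8, borrowing by resident firms from foreign banks 884.9, foreign purchases of equities on the domestic stock exchange 551.0.)

376.4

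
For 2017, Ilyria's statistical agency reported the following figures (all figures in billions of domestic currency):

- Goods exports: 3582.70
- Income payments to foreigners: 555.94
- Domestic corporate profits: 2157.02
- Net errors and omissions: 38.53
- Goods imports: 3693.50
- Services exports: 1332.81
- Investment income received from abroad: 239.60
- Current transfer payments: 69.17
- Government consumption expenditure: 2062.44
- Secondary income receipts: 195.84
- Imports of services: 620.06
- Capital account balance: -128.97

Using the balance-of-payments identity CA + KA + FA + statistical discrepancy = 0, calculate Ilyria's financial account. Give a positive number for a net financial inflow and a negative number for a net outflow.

-321.84

Goods balance = 3582.70 - 3693.50 = -110.80
Services balance = 1332.81 - 620.06 = 712.75
Trade balance (goods + services) = -110.80 + 712.75 = 601.95
Net primary income = 239.60 - 555.94 = -316.34
Net secondary income = 195.84 - 69.17 = 126.67
Current account = 601.95 + (-316.34) + 126.67 = 412.28
Financial account = -(412.28 + (-128.97) + 38.53) = -321.84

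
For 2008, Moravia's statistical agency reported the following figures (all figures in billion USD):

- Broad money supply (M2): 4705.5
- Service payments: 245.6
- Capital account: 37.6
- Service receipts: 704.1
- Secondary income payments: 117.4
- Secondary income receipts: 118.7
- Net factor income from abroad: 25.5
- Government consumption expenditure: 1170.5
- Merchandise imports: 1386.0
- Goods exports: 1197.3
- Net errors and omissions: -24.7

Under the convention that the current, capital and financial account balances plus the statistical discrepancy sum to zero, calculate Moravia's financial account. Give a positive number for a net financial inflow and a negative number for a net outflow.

Goods balance = 1197.3 - 1386.0 = -188.7
Services balance = 704.1 - 245.6 = 458.5
Trade balance (goods + services) = -188.7 + 458.5 = 269.8
Net primary income = 25.5
Net secondary income = 118.7 - 117.4 = 1.3
Current account = 269.8 + 25.5 + 1.3 = 296.6
Financial account = -(296.6 + 37.6 + (-24.7)) = -309.5

-309.5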